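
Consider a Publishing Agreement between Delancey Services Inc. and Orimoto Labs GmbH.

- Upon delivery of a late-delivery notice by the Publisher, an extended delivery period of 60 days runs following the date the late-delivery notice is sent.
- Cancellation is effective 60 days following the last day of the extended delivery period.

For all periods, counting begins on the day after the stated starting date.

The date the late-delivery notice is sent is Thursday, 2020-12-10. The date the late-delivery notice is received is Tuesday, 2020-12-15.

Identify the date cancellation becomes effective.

2021-04-09

The last day of the extended delivery period: 2020-12-10 + 60 days = 2021-02-08.
Adding 60 calendar days to 2021-02-08 gives 2021-04-09, which is the date cancellation becomes effective.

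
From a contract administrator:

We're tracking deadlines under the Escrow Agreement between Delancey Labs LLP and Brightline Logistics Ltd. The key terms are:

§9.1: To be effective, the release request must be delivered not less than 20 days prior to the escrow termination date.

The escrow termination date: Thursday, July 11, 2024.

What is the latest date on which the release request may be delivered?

Counting back 20 calendar days from July 11, 2024 gives June 21, 2024.

June 21, 2024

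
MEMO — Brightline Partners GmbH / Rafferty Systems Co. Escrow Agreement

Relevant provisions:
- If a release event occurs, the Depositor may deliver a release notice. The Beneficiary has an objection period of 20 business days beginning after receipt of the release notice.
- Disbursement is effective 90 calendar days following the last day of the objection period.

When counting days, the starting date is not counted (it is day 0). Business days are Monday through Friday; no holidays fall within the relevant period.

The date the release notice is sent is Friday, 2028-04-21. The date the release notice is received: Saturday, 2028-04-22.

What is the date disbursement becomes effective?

2028-08-17

The last day of the objection period: 20 business days after Saturday, 2028-04-22, skipping weekends — Apr 24, Apr 25, Apr 26, Apr 27, …, May 17, May 18, May 19 — lands on Friday, 2028-05-19.
Adding 90 calendar days to 2028-05-19 gives 2028-08-17, which is the date disbursement becomes effective.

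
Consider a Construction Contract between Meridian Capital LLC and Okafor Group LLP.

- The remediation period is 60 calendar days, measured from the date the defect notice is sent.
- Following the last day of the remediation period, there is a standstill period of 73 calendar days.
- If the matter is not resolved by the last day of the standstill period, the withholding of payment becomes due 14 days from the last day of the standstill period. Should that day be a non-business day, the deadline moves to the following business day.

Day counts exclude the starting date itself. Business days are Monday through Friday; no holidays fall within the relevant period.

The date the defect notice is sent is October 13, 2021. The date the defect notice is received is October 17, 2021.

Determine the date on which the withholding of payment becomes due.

The last day of the remediation period: October 13, 2021 + 60 days = December 12, 2021.
The last day of the standstill period: December 12, 2021 + 73 days = February 23, 2022.
The date on which the withholding of payment becomes due: February 23, 2022 + 14 days = March 9, 2022. March 9, 2022 is a Wednesday, so no roll-forward applies.

March 9, 2022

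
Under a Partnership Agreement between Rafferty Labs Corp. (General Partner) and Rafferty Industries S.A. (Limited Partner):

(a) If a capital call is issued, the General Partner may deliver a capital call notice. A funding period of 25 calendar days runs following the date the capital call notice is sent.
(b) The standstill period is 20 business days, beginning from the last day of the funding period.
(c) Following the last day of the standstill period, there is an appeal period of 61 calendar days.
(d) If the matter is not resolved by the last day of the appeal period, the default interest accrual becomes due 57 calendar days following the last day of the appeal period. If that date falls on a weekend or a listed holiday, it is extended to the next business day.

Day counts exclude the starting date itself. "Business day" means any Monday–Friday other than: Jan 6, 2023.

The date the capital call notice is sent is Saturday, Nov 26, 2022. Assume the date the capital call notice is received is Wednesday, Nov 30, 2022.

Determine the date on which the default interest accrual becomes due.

May 17, 2023

Adding 25 calendar days to Nov 26, 2022 gives Dec 21, 2022, which is the last day of the funding period.
From Wednesday, Dec 21, 2022, 20 business days (Dec 22, Dec 23, Dec 26, Dec 27, …, Jan 17, Jan 18, Jan 19, skipping weekends and the listed holiday on Jan 6) brings us to Thursday, Jan 19, 2023, which is the last day of the standstill period.
The last day of the appeal period: Jan 19, 2023 + 61 days = Mar 21, 2023.
The date on which the default interest accrual becomes due: 57 calendar days after Mar 21, 2023 is May 17, 2023. May 17, 2023 is a Wednesday and is not a listed holiday, so no roll-forward applies.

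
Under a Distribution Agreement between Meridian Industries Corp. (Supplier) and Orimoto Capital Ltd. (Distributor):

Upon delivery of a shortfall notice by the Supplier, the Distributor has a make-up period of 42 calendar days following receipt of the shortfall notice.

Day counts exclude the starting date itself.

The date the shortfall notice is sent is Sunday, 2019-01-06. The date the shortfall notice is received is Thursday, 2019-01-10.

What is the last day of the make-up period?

The last day of the make-up period: 2019-01-10 + 42 days = 2019-02-21.

2019-02-21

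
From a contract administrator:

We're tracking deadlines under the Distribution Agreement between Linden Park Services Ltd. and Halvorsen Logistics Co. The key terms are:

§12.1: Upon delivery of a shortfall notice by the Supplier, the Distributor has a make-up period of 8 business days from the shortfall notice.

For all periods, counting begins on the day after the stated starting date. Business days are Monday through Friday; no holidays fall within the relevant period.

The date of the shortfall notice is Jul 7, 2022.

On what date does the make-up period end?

Jul 19, 2022

The last day of the make-up period: counting 8 business days from Thursday, Jul 7, 2022 (Jul 8, Jul 11, Jul 12, Jul 13, Jul 14, Jul 15, Jul 18, Jul 19, skipping weekends) reaches Tuesday, Jul 19, 2022.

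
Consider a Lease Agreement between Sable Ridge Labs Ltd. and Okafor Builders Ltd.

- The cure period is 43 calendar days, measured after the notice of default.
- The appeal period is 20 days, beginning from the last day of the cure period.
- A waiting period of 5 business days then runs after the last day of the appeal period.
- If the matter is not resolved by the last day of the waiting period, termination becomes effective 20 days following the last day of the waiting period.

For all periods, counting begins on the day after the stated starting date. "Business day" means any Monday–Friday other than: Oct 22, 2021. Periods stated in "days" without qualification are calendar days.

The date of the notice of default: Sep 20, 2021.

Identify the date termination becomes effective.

Dec 19, 2021

Adding 43 calendar days to Sep 20, 2021 gives Nov 2, 2021, which is the last day of the cure period.
Adding 20 calendar days to Nov 2, 2021 gives Nov 22, 2021, which is the last day of the appeal period.
The last day of the waiting period: 5 business days after Monday, Nov 22, 2021, skipping weekends — Nov 23, Nov 24, Nov 25, Nov 26, Nov 29 — lands on Monday, Nov 29, 2021.
The date termination becomes effective: Nov 29, 2021 + 20 days = Dec 19, 2021.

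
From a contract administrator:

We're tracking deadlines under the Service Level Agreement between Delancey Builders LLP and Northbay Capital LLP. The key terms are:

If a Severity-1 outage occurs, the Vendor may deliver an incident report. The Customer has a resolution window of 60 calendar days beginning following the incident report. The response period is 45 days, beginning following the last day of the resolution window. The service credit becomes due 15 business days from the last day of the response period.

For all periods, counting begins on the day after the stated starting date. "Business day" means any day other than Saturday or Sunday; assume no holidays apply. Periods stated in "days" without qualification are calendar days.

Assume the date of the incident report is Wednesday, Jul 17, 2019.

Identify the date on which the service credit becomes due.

The last day of the resolution window: Jul 17, 2019 + 60 days = Sep 15, 2019.
Adding 45 calendar days to Sep 15, 2019 gives Oct 30, 2019, which is the last day of the response period.
The date on which the service credit becomes due: counting 15 business days from Wednesday, Oct 30, 2019 (Oct 31, Nov 1, Nov 4, Nov 5, …, Nov 18, Nov 19, Nov 20, skipping weekends) reaches Wednesday, Nov 20, 2019.

Nov 20, 2019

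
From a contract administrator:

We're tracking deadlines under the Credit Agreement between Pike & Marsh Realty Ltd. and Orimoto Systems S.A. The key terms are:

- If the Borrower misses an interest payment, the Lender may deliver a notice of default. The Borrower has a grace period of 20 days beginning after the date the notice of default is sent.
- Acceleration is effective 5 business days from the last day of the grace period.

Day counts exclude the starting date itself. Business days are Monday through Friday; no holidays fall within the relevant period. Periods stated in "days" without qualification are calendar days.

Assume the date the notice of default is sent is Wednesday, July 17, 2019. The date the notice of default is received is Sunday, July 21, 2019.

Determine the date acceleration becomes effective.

August 13, 2019

Adding 20 calendar days to July 17, 2019 gives August 6, 2019, which is the last day of the grace period.
From Tuesday, August 6, 2019, 5 business days (Aug 7, Aug 8, Aug 9, Aug 12, Aug 13, skipping weekends) brings us to Tuesday, August 13, 2019, which is the date acceleration becomes effective.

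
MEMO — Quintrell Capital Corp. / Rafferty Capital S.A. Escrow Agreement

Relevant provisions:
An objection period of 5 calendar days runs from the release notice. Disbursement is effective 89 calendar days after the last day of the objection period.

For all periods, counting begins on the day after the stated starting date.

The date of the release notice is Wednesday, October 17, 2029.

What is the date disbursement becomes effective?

January 19, 2030

The last day of the objection period: 5 calendar days after October 17, 2029 is October 22, 2029.
The date disbursement becomes effective: October 22, 2029 + 89 days = January 19, 2030.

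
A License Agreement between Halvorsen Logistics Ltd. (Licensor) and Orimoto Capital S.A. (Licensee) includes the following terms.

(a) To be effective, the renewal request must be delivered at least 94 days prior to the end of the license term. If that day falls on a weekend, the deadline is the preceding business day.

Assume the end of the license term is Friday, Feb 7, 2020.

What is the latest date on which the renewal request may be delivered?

Nov 5, 2019

Feb 7, 2020 minus 94 days is Nov 5, 2019. That is a Tuesday, so no adjustment is needed.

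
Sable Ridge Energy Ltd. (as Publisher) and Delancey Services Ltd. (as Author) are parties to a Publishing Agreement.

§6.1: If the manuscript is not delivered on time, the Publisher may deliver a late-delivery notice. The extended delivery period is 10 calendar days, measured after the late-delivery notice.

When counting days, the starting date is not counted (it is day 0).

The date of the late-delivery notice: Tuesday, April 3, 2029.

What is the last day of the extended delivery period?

April 13, 2029

Adding 10 calendar days to April 3, 2029 gives April 13, 2029, which is the last day of the extended delivery period.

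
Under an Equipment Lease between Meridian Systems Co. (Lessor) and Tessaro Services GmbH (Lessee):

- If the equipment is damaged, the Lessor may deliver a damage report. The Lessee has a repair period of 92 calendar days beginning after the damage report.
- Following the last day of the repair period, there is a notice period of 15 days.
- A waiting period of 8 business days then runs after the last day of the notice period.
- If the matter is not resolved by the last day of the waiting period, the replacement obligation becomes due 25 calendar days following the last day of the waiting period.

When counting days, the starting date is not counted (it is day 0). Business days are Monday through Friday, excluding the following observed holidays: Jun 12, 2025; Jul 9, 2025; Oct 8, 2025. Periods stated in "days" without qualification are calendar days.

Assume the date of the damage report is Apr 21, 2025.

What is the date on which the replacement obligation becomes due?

The last day of the repair period: Apr 21, 2025 + 92 days = Jul 22, 2025.
The last day of the notice period: 15 calendar days after Jul 22, 2025 is Aug 6, 2025.
From Wednesday, Aug 6, 2025, 8 business days (Aug 7, Aug 8, Aug 11, Aug 12, Aug 13, Aug 14, Aug 15, Aug 18, skipping weekends) brings us to Monday, Aug 18, 2025, which is the last day of the waiting period.
The date on which the replacement obligation becomes due: Aug 18, 2025 + 25 days = Sep 12, 2025.

Sep 12, 2025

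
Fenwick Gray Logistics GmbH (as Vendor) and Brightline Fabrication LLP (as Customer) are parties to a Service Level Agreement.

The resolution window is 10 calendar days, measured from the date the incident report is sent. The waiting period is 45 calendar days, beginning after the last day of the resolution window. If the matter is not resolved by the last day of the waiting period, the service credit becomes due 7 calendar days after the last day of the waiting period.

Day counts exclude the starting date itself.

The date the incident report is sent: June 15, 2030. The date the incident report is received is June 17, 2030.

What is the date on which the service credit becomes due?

August 16, 2030

Adding 10 calendar days to June 15, 2030 gives June 25, 2030, which is the last day of the resolution window.
The last day of the waiting period: June 25, 2030 + 45 days = August 9, 2030.
The date on which the service credit becomes due: 7 calendar days after August 9, 2030 is August 16, 2030.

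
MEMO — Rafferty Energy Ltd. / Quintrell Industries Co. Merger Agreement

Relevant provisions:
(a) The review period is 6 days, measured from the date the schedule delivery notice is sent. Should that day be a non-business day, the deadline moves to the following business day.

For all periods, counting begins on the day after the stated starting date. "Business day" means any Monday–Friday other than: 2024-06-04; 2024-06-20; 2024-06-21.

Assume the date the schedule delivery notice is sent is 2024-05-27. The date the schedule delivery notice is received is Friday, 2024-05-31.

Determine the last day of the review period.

2024-06-03

The last day of the review period: 2024-05-27 + 6 days = 2024-06-02. That falls on a Sunday, so it rolls to the next business day, Monday, 2024-06-03.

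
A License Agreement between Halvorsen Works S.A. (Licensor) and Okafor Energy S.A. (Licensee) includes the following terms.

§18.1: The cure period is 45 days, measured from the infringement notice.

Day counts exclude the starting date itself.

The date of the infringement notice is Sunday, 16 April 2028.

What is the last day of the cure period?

31 May 2028

The last day of the cure period: 45 calendar days after 16 April 2028 is 31 May 2028.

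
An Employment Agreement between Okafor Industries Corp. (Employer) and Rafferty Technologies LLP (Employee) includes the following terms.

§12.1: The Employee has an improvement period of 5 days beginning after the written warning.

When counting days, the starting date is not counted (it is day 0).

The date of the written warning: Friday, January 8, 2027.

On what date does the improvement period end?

The last day of the improvement period: 5 calendar days after January 8, 2027 is January 13, 2027.

January 13, 2027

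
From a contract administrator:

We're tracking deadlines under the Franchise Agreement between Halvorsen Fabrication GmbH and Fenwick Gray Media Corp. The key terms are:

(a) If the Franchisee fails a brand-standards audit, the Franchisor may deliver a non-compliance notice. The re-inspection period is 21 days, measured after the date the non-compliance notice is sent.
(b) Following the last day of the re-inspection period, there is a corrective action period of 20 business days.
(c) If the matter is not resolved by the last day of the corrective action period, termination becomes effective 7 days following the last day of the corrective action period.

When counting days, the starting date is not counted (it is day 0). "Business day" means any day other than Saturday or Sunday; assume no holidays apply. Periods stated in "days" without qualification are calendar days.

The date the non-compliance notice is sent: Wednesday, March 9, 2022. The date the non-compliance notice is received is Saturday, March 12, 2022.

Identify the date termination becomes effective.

The last day of the re-inspection period: March 9, 2022 + 21 days = March 30, 2022.
The last day of the corrective action period: counting 20 business days from Wednesday, March 30, 2022 (Mar 31, Apr 1, Apr 4, Apr 5, …, Apr 25, Apr 26, Apr 27, skipping weekends) reaches Wednesday, April 27, 2022.
The date termination becomes effective: April 27, 2022 + 7 days = May 4, 2022.

May 4, 2022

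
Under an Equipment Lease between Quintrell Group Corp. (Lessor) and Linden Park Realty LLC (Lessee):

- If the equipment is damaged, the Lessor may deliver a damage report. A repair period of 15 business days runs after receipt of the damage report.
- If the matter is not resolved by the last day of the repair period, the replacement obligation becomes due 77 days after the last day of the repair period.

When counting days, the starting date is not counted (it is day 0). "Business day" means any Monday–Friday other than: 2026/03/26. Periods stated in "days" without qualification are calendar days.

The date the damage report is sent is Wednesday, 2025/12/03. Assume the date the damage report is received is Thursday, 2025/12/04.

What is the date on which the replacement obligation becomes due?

2026/03/12

From Thursday, 2025/12/04, 15 business days (Dec 5, Dec 8, Dec 9, Dec 10, …, Dec 23, Dec 24, Dec 25, skipping weekends) brings us to Thursday, 2025/12/25, which is the last day of the repair period.
Adding 77 calendar days to 2025/12/25 gives 2026/03/12, which is the date on which the replacement obligation becomes due.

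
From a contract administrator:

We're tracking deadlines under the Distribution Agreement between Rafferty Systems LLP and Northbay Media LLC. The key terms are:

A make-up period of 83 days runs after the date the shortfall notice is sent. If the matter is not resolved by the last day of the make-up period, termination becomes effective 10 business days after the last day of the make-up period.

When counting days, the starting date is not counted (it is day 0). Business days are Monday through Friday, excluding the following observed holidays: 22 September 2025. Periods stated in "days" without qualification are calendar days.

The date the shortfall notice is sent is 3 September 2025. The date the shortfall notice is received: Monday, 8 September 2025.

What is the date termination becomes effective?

The last day of the make-up period: 83 calendar days after 3 September 2025 is 25 November 2025.
From Tuesday, 25 November 2025, 10 business days (Nov 26, Nov 27, Nov 28, Dec 1, Dec 2, Dec 3, Dec 4, Dec 5, Dec 8, Dec 9, skipping weekends) brings us to Tuesday, 9 December 2025, which is the date termination becomes effective.

9 December 2025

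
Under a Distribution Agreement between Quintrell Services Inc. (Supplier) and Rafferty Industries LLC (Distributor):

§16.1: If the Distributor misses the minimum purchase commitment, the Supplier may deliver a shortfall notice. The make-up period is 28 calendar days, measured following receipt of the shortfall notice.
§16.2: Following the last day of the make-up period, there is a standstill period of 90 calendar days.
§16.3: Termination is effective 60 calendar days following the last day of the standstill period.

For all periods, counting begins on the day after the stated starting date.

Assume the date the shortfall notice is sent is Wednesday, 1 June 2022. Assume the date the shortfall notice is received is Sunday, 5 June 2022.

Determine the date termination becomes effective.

The last day of the make-up period: 28 calendar days after 5 June 2022 is 3 July 2022.
The last day of the standstill period: 3 July 2022 + 90 days = 1 October 2022.
Adding 60 calendar days to 1 October 2022 gives 30 November 2022, which is the date termination becomes effective.

30 November 2022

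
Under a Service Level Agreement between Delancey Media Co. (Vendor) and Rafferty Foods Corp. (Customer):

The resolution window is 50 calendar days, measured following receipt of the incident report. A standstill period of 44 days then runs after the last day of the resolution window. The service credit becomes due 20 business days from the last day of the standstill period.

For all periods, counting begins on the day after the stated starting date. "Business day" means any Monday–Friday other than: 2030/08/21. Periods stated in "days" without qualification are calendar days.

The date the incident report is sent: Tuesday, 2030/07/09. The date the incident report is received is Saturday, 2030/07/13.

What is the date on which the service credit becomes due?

The last day of the resolution window: 50 calendar days after 2030/07/13 is 2030/09/01.
The last day of the standstill period: 2030/09/01 + 44 days = 2030/10/15.
The date on which the service credit becomes due: 20 business days after Tuesday, 2030/10/15, skipping weekends — Oct 16, Oct 17, Oct 18, Oct 21, …, Nov 8, Nov 11, Nov 12 — lands on Tuesday, 2030/11/12.

2030/11/12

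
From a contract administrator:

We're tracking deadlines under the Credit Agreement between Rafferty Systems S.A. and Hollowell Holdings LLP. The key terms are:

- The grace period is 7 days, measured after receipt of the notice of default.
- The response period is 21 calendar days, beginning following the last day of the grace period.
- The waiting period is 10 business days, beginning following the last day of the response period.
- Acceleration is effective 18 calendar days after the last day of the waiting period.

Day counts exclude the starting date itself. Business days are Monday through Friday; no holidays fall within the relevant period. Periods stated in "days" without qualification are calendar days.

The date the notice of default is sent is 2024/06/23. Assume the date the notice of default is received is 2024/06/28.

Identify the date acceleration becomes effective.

2024/08/27

The last day of the grace period: 2024/06/28 + 7 days = 2024/07/05.
The last day of the response period: 2024/07/05 + 21 days = 2024/07/26.
From Friday, 2024/07/26, 10 business days (Jul 29, Jul 30, Jul 31, Aug 1, Aug 2, Aug 5, Aug 6, Aug 7, Aug 8, Aug 9, skipping weekends) brings us to Friday, 2024/08/09, which is the last day of the waiting period.
Adding 18 calendar days to 2024/08/09 gives 2024/08/27, which is the date acceleration becomes effective.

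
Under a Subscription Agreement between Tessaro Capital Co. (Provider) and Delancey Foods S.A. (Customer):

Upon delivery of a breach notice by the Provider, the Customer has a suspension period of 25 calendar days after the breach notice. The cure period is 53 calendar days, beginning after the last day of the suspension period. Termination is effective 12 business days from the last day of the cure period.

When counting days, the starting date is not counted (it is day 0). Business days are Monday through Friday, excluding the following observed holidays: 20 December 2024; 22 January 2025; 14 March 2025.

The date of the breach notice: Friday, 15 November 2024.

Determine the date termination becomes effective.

The last day of the suspension period: 15 November 2024 + 25 days = 10 December 2024.
The last day of the cure period: 10 December 2024 + 53 days = 1 February 2025.
The date termination becomes effective: 12 business days after Saturday, 1 February 2025, skipping weekends — Feb 3, Feb 4, Feb 5, Feb 6, …, Feb 14, Feb 17, Feb 18 — lands on Tuesday, 18 February 2025.

18 February 2025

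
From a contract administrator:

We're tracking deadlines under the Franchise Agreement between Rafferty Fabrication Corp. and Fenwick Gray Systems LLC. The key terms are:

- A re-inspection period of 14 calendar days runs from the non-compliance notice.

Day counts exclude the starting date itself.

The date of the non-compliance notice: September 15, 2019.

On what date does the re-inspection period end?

Adding 14 calendar days to September 15, 2019 gives September 29, 2019, which is the last day of the re-inspection period.

September 29, 2019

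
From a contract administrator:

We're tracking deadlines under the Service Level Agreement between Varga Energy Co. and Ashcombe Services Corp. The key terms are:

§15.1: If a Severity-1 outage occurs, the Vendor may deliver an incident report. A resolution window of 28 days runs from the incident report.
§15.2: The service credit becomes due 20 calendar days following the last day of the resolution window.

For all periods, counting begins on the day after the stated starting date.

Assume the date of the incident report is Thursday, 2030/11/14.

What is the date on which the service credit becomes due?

The last day of the resolution window: 28 calendar days after 2030/11/14 is 2030/12/12.
The date on which the service credit becomes due: 2030/12/12 + 20 days = 2031/01/01.

2031/01/01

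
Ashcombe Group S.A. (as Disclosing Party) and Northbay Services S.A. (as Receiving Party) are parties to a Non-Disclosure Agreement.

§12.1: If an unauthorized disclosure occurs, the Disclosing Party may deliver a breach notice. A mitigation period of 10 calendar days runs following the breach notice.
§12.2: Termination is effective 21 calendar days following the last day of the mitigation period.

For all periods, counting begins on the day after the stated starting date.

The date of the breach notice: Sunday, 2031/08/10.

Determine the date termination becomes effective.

2031/09/10

The last day of the mitigation period: 10 calendar days after 2031/08/10 is 2031/08/20.
Adding 21 calendar days to 2031/08/20 gives 2031/09/10, which is the date termination becomes effective.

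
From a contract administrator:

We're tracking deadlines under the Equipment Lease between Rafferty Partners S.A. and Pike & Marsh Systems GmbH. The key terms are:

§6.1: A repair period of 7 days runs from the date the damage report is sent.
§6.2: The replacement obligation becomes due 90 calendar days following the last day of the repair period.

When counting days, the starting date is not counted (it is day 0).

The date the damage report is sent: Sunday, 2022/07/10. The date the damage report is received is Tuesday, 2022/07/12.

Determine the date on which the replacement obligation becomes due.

The last day of the repair period: 2022/07/10 + 7 days = 2022/07/17.
The date on which the replacement obligation becomes due: 90 calendar days after 2022/07/17 is 2022/10/15.

2022/10/15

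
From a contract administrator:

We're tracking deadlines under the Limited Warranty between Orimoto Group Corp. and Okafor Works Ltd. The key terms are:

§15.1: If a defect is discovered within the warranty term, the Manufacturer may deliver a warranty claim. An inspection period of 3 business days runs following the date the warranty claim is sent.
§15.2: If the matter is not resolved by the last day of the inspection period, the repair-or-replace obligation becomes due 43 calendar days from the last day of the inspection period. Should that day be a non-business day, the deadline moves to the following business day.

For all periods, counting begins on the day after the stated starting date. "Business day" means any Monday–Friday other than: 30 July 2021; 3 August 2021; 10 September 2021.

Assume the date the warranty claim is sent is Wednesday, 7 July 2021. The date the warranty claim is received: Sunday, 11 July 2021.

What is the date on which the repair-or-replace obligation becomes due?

24 August 2021

The last day of the inspection period: 3 business days after Wednesday, 7 July 2021, skipping weekends — Jul 8, Jul 9, Jul 12 — lands on Monday, 12 July 2021.
The date on which the repair-or-replace obligation becomes due: 12 July 2021 + 43 days = 24 August 2021. 24 August 2021 is a Tuesday and is not a listed holiday, so no roll-forward applies.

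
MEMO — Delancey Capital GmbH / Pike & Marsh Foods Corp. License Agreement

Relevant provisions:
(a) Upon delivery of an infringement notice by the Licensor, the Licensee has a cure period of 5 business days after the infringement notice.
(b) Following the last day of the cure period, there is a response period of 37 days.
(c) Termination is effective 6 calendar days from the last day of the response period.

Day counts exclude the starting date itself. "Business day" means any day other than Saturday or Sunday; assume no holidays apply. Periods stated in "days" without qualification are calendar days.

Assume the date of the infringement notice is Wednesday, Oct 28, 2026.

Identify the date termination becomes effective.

Dec 17, 2026

The last day of the cure period: counting 5 business days from Wednesday, Oct 28, 2026 (Oct 29, Oct 30, Nov 2, Nov 3, Nov 4, skipping weekends) reaches Wednesday, Nov 4, 2026.
Adding 37 calendar days to Nov 4, 2026 gives Dec 11, 2026, which is the last day of the response period.
The date termination becomes effective: 6 calendar days after Dec 11, 2026 is Dec 17, 2026.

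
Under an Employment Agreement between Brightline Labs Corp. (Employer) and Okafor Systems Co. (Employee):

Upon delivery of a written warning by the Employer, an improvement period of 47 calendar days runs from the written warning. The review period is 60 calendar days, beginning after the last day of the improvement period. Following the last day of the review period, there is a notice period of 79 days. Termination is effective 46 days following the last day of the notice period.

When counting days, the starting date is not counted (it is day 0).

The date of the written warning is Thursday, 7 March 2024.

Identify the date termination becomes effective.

The last day of the improvement period: 7 March 2024 + 47 days = 23 April 2024.
The last day of the review period: 60 calendar days after 23 April 2024 is 22 June 2024.
The last day of the notice period: 22 June 2024 + 79 days = 9 September 2024.
The date termination becomes effective: 46 calendar days after 9 September 2024 is 25 October 2024.

25 October 2024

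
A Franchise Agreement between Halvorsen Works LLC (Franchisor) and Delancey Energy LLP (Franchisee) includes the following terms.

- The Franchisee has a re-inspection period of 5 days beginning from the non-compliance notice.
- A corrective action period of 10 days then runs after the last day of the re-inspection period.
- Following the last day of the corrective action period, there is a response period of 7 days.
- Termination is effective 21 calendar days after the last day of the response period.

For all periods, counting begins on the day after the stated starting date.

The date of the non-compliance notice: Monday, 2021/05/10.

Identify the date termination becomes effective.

Adding 5 calendar days to 2021/05/10 gives 2021/05/15, which is the last day of the re-inspection period.
The last day of the corrective action period: 10 calendar days after 2021/05/15 is 2021/05/25.
The last day of the response period: 7 calendar days after 2021/05/25 is 2021/06/01.
Adding 21 calendar days to 2021/06/01 gives 2021/06/22, which is the date termination becomes effective.

2021/06/22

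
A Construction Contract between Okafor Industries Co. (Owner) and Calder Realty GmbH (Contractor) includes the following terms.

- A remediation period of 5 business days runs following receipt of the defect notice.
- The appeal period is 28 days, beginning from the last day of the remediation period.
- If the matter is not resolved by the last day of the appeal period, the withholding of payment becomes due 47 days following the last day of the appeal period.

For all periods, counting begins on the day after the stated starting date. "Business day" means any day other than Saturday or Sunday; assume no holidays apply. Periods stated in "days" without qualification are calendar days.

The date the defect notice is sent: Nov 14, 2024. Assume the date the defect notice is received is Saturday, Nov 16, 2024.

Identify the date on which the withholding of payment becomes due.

The last day of the remediation period: counting 5 business days from Saturday, Nov 16, 2024 (Nov 18, Nov 19, Nov 20, Nov 21, Nov 22, skipping weekends) reaches Friday, Nov 22, 2024.
The last day of the appeal period: Nov 22, 2024 + 28 days = Dec 20, 2024.
The date on which the withholding of payment becomes due: 47 calendar days after Dec 20, 2024 is Feb 5, 2025.

Feb 5, 2025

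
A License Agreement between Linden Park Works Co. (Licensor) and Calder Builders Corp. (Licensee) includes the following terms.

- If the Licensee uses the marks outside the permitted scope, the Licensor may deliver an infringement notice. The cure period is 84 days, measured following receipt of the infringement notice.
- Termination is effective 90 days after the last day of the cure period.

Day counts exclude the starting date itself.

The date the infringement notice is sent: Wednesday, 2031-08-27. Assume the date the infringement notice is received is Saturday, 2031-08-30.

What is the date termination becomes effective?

The last day of the cure period: 84 calendar days after 2031-08-30 is 2031-11-22.
The date termination becomes effective: 90 calendar days after 2031-11-22 is 2032-02-20.

2032-02-20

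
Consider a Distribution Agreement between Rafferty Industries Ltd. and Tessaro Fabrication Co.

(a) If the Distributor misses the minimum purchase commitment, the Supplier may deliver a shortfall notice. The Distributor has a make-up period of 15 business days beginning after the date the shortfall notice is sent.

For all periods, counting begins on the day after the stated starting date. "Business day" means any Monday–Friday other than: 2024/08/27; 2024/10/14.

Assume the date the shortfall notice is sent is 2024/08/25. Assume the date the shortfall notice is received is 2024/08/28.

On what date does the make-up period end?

2024/09/16

The last day of the make-up period: 15 business days after Sunday, 2024/08/25, skipping weekends and the listed holiday on Aug 27 — Aug 26, Aug 28, Aug 29, Aug 30, …, Sep 12, Sep 13, Sep 16 — lands on Monday, 2024/09/16.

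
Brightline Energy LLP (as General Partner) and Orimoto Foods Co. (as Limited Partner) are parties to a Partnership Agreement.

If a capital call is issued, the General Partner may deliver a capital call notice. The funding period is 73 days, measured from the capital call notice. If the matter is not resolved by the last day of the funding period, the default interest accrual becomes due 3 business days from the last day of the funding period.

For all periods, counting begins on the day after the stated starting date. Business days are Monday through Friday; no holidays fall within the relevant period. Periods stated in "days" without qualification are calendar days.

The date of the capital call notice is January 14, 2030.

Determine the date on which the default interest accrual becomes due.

Adding 73 calendar days to January 14, 2030 gives March 28, 2030, which is the last day of the funding period.
The date on which the default interest accrual becomes due: 3 business days after Thursday, March 28, 2030, skipping weekends — Mar 29, Apr 1, Apr 2 — lands on Tuesday, April 2, 2030.

April 2, 2030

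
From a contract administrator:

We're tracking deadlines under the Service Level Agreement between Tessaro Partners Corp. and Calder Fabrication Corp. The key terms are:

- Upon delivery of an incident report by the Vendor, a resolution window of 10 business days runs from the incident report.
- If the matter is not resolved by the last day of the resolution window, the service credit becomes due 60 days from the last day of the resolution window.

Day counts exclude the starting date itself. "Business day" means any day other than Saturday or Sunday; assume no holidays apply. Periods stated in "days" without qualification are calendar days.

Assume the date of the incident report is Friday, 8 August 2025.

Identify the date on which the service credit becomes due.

21 October 2025

The last day of the resolution window: 10 business days after Friday, 8 August 2025, skipping weekends — Aug 11, Aug 12, Aug 13, Aug 14, Aug 15, Aug 18, Aug 19, Aug 20, Aug 21, Aug 22 — lands on Friday, 22 August 2025.
The date on which the service credit becomes due: 60 calendar days after 22 August 2025 is 21 October 2025.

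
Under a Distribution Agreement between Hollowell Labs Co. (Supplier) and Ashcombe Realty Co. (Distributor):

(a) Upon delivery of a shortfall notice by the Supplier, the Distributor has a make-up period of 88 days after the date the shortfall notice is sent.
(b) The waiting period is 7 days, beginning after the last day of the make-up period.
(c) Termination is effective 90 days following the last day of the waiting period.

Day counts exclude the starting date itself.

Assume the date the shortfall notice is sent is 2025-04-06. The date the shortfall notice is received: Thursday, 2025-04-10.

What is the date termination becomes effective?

2025-10-08

The last day of the make-up period: 2025-04-06 + 88 days = 2025-07-03.
The last day of the waiting period: 7 calendar days after 2025-07-03 is 2025-07-10.
Adding 90 calendar days to 2025-07-10 gives 2025-10-08, which is the date termination becomes effective.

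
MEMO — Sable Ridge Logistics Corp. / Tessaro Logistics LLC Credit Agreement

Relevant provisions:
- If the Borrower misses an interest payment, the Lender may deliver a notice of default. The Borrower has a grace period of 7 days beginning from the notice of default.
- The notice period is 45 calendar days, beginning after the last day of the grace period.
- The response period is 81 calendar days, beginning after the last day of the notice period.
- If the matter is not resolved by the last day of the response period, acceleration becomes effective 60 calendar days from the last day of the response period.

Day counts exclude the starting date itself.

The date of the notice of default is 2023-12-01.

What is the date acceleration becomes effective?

2024-06-11

The last day of the grace period: 7 calendar days after 2023-12-01 is 2023-12-08.
Adding 45 calendar days to 2023-12-08 gives 2024-01-22, which is the last day of the notice period.
The last day of the response period: 81 calendar days after 2024-01-22 is 2024-04-12.
The date acceleration becomes effective: 60 calendar days after 2024-04-12 is 2024-06-11.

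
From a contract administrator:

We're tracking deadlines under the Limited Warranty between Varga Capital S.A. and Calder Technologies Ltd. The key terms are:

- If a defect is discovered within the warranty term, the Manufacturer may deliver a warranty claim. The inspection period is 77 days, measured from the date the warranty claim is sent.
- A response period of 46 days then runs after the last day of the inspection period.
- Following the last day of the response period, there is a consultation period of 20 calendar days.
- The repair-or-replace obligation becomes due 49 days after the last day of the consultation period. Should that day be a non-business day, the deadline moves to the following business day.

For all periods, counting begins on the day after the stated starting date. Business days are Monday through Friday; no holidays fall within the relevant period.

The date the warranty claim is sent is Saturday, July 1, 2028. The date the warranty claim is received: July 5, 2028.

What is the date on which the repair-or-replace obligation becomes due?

January 9, 2029

The last day of the inspection period: 77 calendar days after July 1, 2028 is September 16, 2028.
Adding 46 calendar days to September 16, 2028 gives November 1, 2028, which is the last day of the response period.
The last day of the consultation period: 20 calendar days after November 1, 2028 is November 21, 2028.
Adding 49 calendar days to November 21, 2028 gives January 9, 2029, which is the date on which the repair-or-replace obligation becomes due. January 9, 2029 is a Tuesday, so no roll-forward applies.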